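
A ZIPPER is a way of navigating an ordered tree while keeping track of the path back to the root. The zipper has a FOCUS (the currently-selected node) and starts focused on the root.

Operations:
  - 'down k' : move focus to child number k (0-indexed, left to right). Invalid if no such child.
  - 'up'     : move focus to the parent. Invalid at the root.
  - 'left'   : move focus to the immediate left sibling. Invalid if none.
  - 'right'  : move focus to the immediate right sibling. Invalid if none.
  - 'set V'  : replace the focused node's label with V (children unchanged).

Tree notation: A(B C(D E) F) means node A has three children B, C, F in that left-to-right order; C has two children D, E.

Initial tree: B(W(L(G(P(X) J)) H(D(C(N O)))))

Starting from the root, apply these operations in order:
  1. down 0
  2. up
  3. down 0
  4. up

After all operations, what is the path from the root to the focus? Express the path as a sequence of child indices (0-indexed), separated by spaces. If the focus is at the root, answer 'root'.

Step 1 (down 0): focus=W path=0 depth=1 children=['L', 'H'] left=[] right=[] parent=B
Step 2 (up): focus=B path=root depth=0 children=['W'] (at root)
Step 3 (down 0): focus=W path=0 depth=1 children=['L', 'H'] left=[] right=[] parent=B
Step 4 (up): focus=B path=root depth=0 children=['W'] (at root)

Answer: root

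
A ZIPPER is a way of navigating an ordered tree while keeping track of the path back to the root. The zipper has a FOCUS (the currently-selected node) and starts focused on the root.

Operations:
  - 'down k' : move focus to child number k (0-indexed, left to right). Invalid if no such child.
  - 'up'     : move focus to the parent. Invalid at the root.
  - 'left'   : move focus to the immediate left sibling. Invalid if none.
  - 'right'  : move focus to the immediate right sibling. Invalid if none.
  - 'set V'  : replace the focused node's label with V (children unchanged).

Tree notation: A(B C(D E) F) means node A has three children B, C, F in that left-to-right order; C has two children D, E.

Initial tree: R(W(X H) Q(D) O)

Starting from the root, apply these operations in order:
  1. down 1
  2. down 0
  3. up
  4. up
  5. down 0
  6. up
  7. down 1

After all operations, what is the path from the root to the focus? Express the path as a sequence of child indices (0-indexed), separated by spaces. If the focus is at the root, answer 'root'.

Answer: 1

Derivation:
Step 1 (down 1): focus=Q path=1 depth=1 children=['D'] left=['W'] right=['O'] parent=R
Step 2 (down 0): focus=D path=1/0 depth=2 children=[] left=[] right=[] parent=Q
Step 3 (up): focus=Q path=1 depth=1 children=['D'] left=['W'] right=['O'] parent=R
Step 4 (up): focus=R path=root depth=0 children=['W', 'Q', 'O'] (at root)
Step 5 (down 0): focus=W path=0 depth=1 children=['X', 'H'] left=[] right=['Q', 'O'] parent=R
Step 6 (up): focus=R path=root depth=0 children=['W', 'Q', 'O'] (at root)
Step 7 (down 1): focus=Q path=1 depth=1 children=['D'] left=['W'] right=['O'] parent=R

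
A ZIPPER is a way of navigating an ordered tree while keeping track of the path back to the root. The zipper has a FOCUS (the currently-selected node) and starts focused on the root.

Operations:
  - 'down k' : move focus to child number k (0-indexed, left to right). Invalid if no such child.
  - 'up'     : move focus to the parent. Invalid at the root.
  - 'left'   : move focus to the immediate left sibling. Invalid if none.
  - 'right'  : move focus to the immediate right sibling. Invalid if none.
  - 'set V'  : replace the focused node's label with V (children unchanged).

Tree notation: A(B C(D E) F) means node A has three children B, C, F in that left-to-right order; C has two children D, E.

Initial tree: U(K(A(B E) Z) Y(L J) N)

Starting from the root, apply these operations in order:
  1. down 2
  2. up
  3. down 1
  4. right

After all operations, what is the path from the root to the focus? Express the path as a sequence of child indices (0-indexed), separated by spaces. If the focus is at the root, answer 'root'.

Answer: 2

Derivation:
Step 1 (down 2): focus=N path=2 depth=1 children=[] left=['K', 'Y'] right=[] parent=U
Step 2 (up): focus=U path=root depth=0 children=['K', 'Y', 'N'] (at root)
Step 3 (down 1): focus=Y path=1 depth=1 children=['L', 'J'] left=['K'] right=['N'] parent=U
Step 4 (right): focus=N path=2 depth=1 children=[] left=['K', 'Y'] right=[] parent=U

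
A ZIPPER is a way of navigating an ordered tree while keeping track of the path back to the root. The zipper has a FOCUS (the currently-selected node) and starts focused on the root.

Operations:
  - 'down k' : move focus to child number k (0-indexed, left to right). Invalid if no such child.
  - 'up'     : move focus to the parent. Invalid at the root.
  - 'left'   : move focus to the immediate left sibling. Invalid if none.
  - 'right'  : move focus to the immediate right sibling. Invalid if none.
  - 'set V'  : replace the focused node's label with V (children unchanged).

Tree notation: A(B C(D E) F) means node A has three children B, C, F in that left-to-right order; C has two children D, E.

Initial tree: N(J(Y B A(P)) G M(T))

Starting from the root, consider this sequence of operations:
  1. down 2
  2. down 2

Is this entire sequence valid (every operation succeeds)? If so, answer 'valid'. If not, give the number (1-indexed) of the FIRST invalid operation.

Step 1 (down 2): focus=M path=2 depth=1 children=['T'] left=['J', 'G'] right=[] parent=N
Step 2 (down 2): INVALID

Answer: 2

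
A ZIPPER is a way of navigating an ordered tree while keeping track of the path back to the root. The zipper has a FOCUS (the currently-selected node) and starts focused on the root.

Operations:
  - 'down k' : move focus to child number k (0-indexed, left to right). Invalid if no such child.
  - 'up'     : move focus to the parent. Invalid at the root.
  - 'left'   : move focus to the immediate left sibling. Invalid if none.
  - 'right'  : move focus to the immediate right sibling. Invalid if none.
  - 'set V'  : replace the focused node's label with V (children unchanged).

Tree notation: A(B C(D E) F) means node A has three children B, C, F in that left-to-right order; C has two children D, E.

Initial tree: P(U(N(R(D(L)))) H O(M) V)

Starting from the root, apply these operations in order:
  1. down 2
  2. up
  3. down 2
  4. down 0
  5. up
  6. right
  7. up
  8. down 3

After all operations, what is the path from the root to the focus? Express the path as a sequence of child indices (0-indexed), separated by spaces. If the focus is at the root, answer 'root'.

Step 1 (down 2): focus=O path=2 depth=1 children=['M'] left=['U', 'H'] right=['V'] parent=P
Step 2 (up): focus=P path=root depth=0 children=['U', 'H', 'O', 'V'] (at root)
Step 3 (down 2): focus=O path=2 depth=1 children=['M'] left=['U', 'H'] right=['V'] parent=P
Step 4 (down 0): focus=M path=2/0 depth=2 children=[] left=[] right=[] parent=O
Step 5 (up): focus=O path=2 depth=1 children=['M'] left=['U', 'H'] right=['V'] parent=P
Step 6 (right): focus=V path=3 depth=1 children=[] left=['U', 'H', 'O'] right=[] parent=P
Step 7 (up): focus=P path=root depth=0 children=['U', 'H', 'O', 'V'] (at root)
Step 8 (down 3): focus=V path=3 depth=1 children=[] left=['U', 'H', 'O'] right=[] parent=P

Answer: 3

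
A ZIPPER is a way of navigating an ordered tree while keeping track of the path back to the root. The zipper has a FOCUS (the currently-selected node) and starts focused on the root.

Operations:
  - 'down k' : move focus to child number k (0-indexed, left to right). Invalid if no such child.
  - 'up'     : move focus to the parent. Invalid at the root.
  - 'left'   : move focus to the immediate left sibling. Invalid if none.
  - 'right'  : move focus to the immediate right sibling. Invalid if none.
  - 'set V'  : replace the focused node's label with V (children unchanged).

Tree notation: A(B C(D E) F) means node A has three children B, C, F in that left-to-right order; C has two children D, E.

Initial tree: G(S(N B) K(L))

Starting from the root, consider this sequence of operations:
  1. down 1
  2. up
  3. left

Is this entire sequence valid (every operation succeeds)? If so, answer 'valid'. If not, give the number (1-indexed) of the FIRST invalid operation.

Step 1 (down 1): focus=K path=1 depth=1 children=['L'] left=['S'] right=[] parent=G
Step 2 (up): focus=G path=root depth=0 children=['S', 'K'] (at root)
Step 3 (left): INVALID

Answer: 3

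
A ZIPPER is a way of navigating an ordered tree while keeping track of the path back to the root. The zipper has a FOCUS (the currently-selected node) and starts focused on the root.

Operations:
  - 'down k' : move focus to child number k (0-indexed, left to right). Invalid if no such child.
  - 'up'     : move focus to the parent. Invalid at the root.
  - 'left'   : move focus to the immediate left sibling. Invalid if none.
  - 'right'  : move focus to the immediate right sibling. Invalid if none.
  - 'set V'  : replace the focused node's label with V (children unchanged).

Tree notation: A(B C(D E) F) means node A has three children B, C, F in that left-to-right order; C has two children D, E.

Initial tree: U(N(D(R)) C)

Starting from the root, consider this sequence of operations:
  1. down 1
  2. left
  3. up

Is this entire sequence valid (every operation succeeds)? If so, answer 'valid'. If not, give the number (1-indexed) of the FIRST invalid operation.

Step 1 (down 1): focus=C path=1 depth=1 children=[] left=['N'] right=[] parent=U
Step 2 (left): focus=N path=0 depth=1 children=['D'] left=[] right=['C'] parent=U
Step 3 (up): focus=U path=root depth=0 children=['N', 'C'] (at root)

Answer: valid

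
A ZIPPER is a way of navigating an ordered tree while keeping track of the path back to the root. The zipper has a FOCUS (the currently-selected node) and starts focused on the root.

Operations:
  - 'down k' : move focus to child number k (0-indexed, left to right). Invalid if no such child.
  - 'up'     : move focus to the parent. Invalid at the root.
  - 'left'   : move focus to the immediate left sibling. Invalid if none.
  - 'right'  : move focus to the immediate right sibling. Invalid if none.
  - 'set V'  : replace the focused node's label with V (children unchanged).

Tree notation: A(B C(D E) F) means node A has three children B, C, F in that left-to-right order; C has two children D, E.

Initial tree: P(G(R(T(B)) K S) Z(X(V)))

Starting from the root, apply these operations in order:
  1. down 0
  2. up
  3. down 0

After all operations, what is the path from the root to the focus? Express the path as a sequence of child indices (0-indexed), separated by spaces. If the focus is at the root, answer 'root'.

Answer: 0

Derivation:
Step 1 (down 0): focus=G path=0 depth=1 children=['R', 'K', 'S'] left=[] right=['Z'] parent=P
Step 2 (up): focus=P path=root depth=0 children=['G', 'Z'] (at root)
Step 3 (down 0): focus=G path=0 depth=1 children=['R', 'K', 'S'] left=[] right=['Z'] parent=P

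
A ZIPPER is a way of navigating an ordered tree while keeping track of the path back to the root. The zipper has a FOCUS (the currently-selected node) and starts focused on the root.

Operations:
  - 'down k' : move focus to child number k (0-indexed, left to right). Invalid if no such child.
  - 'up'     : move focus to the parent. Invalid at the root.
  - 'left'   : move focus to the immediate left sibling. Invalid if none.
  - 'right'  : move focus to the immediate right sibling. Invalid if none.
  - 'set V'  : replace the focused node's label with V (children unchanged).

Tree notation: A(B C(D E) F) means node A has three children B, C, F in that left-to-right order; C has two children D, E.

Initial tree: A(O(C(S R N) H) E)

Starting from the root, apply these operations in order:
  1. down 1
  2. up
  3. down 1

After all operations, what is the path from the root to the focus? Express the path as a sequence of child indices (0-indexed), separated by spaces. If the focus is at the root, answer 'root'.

Step 1 (down 1): focus=E path=1 depth=1 children=[] left=['O'] right=[] parent=A
Step 2 (up): focus=A path=root depth=0 children=['O', 'E'] (at root)
Step 3 (down 1): focus=E path=1 depth=1 children=[] left=['O'] right=[] parent=A

Answer: 1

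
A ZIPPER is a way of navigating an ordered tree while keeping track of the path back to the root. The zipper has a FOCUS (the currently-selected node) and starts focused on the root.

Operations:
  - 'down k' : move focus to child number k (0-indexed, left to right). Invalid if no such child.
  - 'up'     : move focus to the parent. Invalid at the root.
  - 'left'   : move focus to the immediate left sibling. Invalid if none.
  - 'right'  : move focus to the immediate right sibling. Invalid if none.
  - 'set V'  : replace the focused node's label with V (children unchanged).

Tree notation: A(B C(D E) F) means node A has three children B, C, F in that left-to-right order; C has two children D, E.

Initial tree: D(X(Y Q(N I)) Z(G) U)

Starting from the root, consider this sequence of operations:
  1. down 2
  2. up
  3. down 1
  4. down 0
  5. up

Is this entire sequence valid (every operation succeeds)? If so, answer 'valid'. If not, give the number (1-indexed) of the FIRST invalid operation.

Step 1 (down 2): focus=U path=2 depth=1 children=[] left=['X', 'Z'] right=[] parent=D
Step 2 (up): focus=D path=root depth=0 children=['X', 'Z', 'U'] (at root)
Step 3 (down 1): focus=Z path=1 depth=1 children=['G'] left=['X'] right=['U'] parent=D
Step 4 (down 0): focus=G path=1/0 depth=2 children=[] left=[] right=[] parent=Z
Step 5 (up): focus=Z path=1 depth=1 children=['G'] left=['X'] right=['U'] parent=D

Answer: valid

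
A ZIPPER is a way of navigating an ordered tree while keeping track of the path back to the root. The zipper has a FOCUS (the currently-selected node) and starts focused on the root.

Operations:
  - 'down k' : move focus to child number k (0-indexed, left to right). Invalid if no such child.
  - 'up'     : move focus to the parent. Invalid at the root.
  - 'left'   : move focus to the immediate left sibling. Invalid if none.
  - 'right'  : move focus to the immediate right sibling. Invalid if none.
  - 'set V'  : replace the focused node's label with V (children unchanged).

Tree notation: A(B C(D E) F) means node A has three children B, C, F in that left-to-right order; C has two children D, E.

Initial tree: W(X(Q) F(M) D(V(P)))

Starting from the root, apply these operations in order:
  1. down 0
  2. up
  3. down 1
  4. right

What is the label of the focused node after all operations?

Step 1 (down 0): focus=X path=0 depth=1 children=['Q'] left=[] right=['F', 'D'] parent=W
Step 2 (up): focus=W path=root depth=0 children=['X', 'F', 'D'] (at root)
Step 3 (down 1): focus=F path=1 depth=1 children=['M'] left=['X'] right=['D'] parent=W
Step 4 (right): focus=D path=2 depth=1 children=['V'] left=['X', 'F'] right=[] parent=W

Answer: D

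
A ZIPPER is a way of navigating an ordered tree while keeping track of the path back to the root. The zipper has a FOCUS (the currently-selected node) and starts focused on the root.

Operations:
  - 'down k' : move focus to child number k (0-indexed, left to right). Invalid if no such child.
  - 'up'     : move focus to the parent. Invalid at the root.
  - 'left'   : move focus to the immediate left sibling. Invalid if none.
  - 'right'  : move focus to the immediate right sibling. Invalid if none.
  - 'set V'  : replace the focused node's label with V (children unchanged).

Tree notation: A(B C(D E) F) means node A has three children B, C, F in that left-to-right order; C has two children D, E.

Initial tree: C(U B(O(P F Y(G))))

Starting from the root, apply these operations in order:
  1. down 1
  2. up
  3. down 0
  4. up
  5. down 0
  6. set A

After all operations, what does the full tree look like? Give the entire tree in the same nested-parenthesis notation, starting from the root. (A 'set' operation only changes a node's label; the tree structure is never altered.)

Step 1 (down 1): focus=B path=1 depth=1 children=['O'] left=['U'] right=[] parent=C
Step 2 (up): focus=C path=root depth=0 children=['U', 'B'] (at root)
Step 3 (down 0): focus=U path=0 depth=1 children=[] left=[] right=['B'] parent=C
Step 4 (up): focus=C path=root depth=0 children=['U', 'B'] (at root)
Step 5 (down 0): focus=U path=0 depth=1 children=[] left=[] right=['B'] parent=C
Step 6 (set A): focus=A path=0 depth=1 children=[] left=[] right=['B'] parent=C

Answer: C(A B(O(P F Y(G))))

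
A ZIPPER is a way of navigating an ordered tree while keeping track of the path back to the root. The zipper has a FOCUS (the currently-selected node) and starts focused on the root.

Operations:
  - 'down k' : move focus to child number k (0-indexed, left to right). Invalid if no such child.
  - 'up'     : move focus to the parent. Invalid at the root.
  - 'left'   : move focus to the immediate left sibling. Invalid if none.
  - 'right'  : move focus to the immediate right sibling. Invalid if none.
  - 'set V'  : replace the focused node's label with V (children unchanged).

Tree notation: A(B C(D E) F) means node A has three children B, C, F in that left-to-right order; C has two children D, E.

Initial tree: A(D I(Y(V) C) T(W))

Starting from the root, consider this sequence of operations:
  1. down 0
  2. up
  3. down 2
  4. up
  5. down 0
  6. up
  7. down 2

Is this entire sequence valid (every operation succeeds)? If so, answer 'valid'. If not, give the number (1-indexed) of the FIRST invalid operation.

Answer: valid

Derivation:
Step 1 (down 0): focus=D path=0 depth=1 children=[] left=[] right=['I', 'T'] parent=A
Step 2 (up): focus=A path=root depth=0 children=['D', 'I', 'T'] (at root)
Step 3 (down 2): focus=T path=2 depth=1 children=['W'] left=['D', 'I'] right=[] parent=A
Step 4 (up): focus=A path=root depth=0 children=['D', 'I', 'T'] (at root)
Step 5 (down 0): focus=D path=0 depth=1 children=[] left=[] right=['I', 'T'] parent=A
Step 6 (up): focus=A path=root depth=0 children=['D', 'I', 'T'] (at root)
Step 7 (down 2): focus=T path=2 depth=1 children=['W'] left=['D', 'I'] right=[] parent=A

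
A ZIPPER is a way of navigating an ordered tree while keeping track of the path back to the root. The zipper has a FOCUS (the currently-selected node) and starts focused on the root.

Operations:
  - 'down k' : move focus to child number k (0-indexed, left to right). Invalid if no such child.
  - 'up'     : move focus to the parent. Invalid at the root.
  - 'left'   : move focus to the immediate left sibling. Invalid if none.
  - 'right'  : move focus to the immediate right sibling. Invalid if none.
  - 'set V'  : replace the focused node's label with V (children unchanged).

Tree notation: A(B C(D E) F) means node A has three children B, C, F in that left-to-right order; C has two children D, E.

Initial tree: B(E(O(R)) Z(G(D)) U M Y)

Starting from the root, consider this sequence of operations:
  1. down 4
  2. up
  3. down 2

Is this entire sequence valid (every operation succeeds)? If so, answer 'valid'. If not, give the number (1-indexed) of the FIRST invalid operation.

Step 1 (down 4): focus=Y path=4 depth=1 children=[] left=['E', 'Z', 'U', 'M'] right=[] parent=B
Step 2 (up): focus=B path=root depth=0 children=['E', 'Z', 'U', 'M', 'Y'] (at root)
Step 3 (down 2): focus=U path=2 depth=1 children=[] left=['E', 'Z'] right=['M', 'Y'] parent=B

Answer: valid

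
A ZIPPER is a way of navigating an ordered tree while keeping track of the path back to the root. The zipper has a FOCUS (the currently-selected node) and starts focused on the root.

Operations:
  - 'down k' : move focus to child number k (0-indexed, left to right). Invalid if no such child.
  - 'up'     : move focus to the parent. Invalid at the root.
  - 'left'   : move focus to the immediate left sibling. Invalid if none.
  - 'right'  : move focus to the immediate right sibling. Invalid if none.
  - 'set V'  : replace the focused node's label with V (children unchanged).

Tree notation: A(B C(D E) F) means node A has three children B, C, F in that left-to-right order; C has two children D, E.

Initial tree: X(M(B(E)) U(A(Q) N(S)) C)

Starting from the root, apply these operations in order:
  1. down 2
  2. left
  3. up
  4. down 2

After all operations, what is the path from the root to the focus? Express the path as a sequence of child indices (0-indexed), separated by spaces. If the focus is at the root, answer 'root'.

Step 1 (down 2): focus=C path=2 depth=1 children=[] left=['M', 'U'] right=[] parent=X
Step 2 (left): focus=U path=1 depth=1 children=['A', 'N'] left=['M'] right=['C'] parent=X
Step 3 (up): focus=X path=root depth=0 children=['M', 'U', 'C'] (at root)
Step 4 (down 2): focus=C path=2 depth=1 children=[] left=['M', 'U'] right=[] parent=X

Answer: 2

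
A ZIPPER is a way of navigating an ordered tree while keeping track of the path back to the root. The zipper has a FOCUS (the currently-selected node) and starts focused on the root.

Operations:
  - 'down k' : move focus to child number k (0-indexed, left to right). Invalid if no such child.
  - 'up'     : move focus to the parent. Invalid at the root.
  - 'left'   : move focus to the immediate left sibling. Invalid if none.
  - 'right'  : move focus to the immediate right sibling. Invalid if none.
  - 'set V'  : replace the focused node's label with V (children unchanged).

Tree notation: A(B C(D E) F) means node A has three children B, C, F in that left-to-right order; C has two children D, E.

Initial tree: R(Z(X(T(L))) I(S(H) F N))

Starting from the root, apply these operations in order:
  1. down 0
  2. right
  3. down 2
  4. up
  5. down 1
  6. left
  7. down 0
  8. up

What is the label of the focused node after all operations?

Answer: S

Derivation:
Step 1 (down 0): focus=Z path=0 depth=1 children=['X'] left=[] right=['I'] parent=R
Step 2 (right): focus=I path=1 depth=1 children=['S', 'F', 'N'] left=['Z'] right=[] parent=R
Step 3 (down 2): focus=N path=1/2 depth=2 children=[] left=['S', 'F'] right=[] parent=I
Step 4 (up): focus=I path=1 depth=1 children=['S', 'F', 'N'] left=['Z'] right=[] parent=R
Step 5 (down 1): focus=F path=1/1 depth=2 children=[] left=['S'] right=['N'] parent=I
Step 6 (left): focus=S path=1/0 depth=2 children=['H'] left=[] right=['F', 'N'] parent=I
Step 7 (down 0): focus=H path=1/0/0 depth=3 children=[] left=[] right=[] parent=S
Step 8 (up): focus=S path=1/0 depth=2 children=['H'] left=[] right=['F', 'N'] parent=I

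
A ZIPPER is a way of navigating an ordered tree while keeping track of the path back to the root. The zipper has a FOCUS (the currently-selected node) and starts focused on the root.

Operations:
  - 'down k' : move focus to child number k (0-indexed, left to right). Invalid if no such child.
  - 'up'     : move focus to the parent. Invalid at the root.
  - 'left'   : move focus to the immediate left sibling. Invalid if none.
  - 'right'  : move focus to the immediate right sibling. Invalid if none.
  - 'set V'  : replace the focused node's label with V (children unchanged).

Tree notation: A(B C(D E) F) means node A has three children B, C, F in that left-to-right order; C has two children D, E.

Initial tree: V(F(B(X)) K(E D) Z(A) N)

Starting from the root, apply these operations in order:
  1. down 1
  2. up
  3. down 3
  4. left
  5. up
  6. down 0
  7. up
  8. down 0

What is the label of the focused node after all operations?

Step 1 (down 1): focus=K path=1 depth=1 children=['E', 'D'] left=['F'] right=['Z', 'N'] parent=V
Step 2 (up): focus=V path=root depth=0 children=['F', 'K', 'Z', 'N'] (at root)
Step 3 (down 3): focus=N path=3 depth=1 children=[] left=['F', 'K', 'Z'] right=[] parent=V
Step 4 (left): focus=Z path=2 depth=1 children=['A'] left=['F', 'K'] right=['N'] parent=V
Step 5 (up): focus=V path=root depth=0 children=['F', 'K', 'Z', 'N'] (at root)
Step 6 (down 0): focus=F path=0 depth=1 children=['B'] left=[] right=['K', 'Z', 'N'] parent=V
Step 7 (up): focus=V path=root depth=0 children=['F', 'K', 'Z', 'N'] (at root)
Step 8 (down 0): focus=F path=0 depth=1 children=['B'] left=[] right=['K', 'Z', 'N'] parent=V

Answer: F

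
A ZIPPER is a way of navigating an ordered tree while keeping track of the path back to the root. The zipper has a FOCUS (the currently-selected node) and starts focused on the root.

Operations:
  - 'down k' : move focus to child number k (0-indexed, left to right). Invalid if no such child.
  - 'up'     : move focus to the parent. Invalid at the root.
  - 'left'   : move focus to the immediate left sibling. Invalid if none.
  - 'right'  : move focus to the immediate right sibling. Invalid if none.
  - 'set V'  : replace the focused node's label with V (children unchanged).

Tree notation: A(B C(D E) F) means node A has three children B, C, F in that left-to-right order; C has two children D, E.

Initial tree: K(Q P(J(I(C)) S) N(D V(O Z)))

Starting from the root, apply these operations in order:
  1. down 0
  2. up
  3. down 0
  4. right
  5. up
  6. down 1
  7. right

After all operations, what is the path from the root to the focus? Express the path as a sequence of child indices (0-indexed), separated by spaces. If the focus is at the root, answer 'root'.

Answer: 2

Derivation:
Step 1 (down 0): focus=Q path=0 depth=1 children=[] left=[] right=['P', 'N'] parent=K
Step 2 (up): focus=K path=root depth=0 children=['Q', 'P', 'N'] (at root)
Step 3 (down 0): focus=Q path=0 depth=1 children=[] left=[] right=['P', 'N'] parent=K
Step 4 (right): focus=P path=1 depth=1 children=['J', 'S'] left=['Q'] right=['N'] parent=K
Step 5 (up): focus=K path=root depth=0 children=['Q', 'P', 'N'] (at root)
Step 6 (down 1): focus=P path=1 depth=1 children=['J', 'S'] left=['Q'] right=['N'] parent=K
Step 7 (right): focus=N path=2 depth=1 children=['D', 'V'] left=['Q', 'P'] right=[] parent=K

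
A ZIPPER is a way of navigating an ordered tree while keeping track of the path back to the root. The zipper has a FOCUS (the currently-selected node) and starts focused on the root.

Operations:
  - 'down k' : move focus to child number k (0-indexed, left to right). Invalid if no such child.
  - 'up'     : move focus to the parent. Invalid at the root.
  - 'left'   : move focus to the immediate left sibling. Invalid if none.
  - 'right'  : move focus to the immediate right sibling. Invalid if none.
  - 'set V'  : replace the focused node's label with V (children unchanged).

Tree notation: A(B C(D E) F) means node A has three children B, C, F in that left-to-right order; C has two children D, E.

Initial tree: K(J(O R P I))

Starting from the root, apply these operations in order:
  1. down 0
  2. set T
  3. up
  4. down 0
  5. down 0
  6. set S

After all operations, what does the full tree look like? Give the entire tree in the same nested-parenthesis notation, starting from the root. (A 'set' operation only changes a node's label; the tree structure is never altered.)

Answer: K(T(S R P I))

Derivation:
Step 1 (down 0): focus=J path=0 depth=1 children=['O', 'R', 'P', 'I'] left=[] right=[] parent=K
Step 2 (set T): focus=T path=0 depth=1 children=['O', 'R', 'P', 'I'] left=[] right=[] parent=K
Step 3 (up): focus=K path=root depth=0 children=['T'] (at root)
Step 4 (down 0): focus=T path=0 depth=1 children=['O', 'R', 'P', 'I'] left=[] right=[] parent=K
Step 5 (down 0): focus=O path=0/0 depth=2 children=[] left=[] right=['R', 'P', 'I'] parent=T
Step 6 (set S): focus=S path=0/0 depth=2 children=[] left=[] right=['R', 'P', 'I'] parent=T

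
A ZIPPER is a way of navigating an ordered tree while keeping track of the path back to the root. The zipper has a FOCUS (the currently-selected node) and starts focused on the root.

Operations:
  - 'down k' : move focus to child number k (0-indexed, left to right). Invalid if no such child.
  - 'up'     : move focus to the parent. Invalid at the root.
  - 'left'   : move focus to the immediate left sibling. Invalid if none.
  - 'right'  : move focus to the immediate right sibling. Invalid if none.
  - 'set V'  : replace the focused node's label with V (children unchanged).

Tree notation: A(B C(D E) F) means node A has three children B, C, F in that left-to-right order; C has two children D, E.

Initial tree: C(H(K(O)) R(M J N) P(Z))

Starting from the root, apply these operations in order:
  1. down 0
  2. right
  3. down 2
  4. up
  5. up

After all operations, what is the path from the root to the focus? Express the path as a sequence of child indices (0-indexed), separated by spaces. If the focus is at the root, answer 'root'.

Step 1 (down 0): focus=H path=0 depth=1 children=['K'] left=[] right=['R', 'P'] parent=C
Step 2 (right): focus=R path=1 depth=1 children=['M', 'J', 'N'] left=['H'] right=['P'] parent=C
Step 3 (down 2): focus=N path=1/2 depth=2 children=[] left=['M', 'J'] right=[] parent=R
Step 4 (up): focus=R path=1 depth=1 children=['M', 'J', 'N'] left=['H'] right=['P'] parent=C
Step 5 (up): focus=C path=root depth=0 children=['H', 'R', 'P'] (at root)

Answer: root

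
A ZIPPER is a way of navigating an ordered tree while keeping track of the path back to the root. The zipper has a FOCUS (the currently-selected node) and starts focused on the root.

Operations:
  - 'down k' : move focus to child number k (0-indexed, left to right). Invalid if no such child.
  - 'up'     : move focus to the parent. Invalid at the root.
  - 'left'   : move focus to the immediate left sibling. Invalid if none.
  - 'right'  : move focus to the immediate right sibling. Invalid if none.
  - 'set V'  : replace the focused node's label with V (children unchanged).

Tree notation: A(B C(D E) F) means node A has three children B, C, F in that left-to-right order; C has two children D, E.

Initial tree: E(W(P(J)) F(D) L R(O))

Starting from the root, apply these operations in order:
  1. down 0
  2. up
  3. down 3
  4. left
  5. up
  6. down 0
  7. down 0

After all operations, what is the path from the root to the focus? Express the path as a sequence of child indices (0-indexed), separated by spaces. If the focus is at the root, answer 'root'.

Step 1 (down 0): focus=W path=0 depth=1 children=['P'] left=[] right=['F', 'L', 'R'] parent=E
Step 2 (up): focus=E path=root depth=0 children=['W', 'F', 'L', 'R'] (at root)
Step 3 (down 3): focus=R path=3 depth=1 children=['O'] left=['W', 'F', 'L'] right=[] parent=E
Step 4 (left): focus=L path=2 depth=1 children=[] left=['W', 'F'] right=['R'] parent=E
Step 5 (up): focus=E path=root depth=0 children=['W', 'F', 'L', 'R'] (at root)
Step 6 (down 0): focus=W path=0 depth=1 children=['P'] left=[] right=['F', 'L', 'R'] parent=E
Step 7 (down 0): focus=P path=0/0 depth=2 children=['J'] left=[] right=[] parent=W

Answer: 0 0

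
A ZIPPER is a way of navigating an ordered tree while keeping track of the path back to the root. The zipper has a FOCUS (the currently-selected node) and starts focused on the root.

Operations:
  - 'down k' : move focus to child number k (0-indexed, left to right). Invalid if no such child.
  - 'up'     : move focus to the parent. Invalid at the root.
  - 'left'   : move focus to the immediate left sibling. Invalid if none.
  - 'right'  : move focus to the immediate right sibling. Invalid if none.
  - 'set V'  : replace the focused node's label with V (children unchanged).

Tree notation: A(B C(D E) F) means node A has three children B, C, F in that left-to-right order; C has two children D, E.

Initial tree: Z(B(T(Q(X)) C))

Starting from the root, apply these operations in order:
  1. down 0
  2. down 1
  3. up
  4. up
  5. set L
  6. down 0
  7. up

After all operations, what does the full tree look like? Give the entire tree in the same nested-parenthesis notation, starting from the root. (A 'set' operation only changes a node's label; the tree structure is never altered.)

Step 1 (down 0): focus=B path=0 depth=1 children=['T', 'C'] left=[] right=[] parent=Z
Step 2 (down 1): focus=C path=0/1 depth=2 children=[] left=['T'] right=[] parent=B
Step 3 (up): focus=B path=0 depth=1 children=['T', 'C'] left=[] right=[] parent=Z
Step 4 (up): focus=Z path=root depth=0 children=['B'] (at root)
Step 5 (set L): focus=L path=root depth=0 children=['B'] (at root)
Step 6 (down 0): focus=B path=0 depth=1 children=['T', 'C'] left=[] right=[] parent=L
Step 7 (up): focus=L path=root depth=0 children=['B'] (at root)

Answer: L(B(T(Q(X)) C))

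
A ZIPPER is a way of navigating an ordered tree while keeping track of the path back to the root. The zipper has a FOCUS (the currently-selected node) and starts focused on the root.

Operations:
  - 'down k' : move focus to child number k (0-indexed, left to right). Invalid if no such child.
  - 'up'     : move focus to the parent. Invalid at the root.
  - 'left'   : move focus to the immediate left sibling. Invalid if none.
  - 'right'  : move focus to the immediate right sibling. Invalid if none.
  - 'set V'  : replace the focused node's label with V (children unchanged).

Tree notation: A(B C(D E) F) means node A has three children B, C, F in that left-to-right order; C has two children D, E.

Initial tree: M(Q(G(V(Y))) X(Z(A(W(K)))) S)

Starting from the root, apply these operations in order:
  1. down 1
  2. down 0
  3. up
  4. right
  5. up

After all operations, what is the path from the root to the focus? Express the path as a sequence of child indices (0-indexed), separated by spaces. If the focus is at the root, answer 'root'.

Step 1 (down 1): focus=X path=1 depth=1 children=['Z'] left=['Q'] right=['S'] parent=M
Step 2 (down 0): focus=Z path=1/0 depth=2 children=['A'] left=[] right=[] parent=X
Step 3 (up): focus=X path=1 depth=1 children=['Z'] left=['Q'] right=['S'] parent=M
Step 4 (right): focus=S path=2 depth=1 children=[] left=['Q', 'X'] right=[] parent=M
Step 5 (up): focus=M path=root depth=0 children=['Q', 'X', 'S'] (at root)

Answer: root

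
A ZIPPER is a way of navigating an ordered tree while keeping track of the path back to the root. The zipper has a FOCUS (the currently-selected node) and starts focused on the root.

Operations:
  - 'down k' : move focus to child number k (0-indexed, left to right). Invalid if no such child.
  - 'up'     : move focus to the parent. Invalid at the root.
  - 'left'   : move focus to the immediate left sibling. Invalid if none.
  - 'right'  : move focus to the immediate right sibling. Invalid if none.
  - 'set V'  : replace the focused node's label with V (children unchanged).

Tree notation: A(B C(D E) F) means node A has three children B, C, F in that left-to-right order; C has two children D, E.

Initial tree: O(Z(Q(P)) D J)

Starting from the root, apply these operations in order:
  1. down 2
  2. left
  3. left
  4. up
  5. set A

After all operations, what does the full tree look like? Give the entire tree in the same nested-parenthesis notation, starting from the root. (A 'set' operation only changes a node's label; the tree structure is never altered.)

Answer: A(Z(Q(P)) D J)

Derivation:
Step 1 (down 2): focus=J path=2 depth=1 children=[] left=['Z', 'D'] right=[] parent=O
Step 2 (left): focus=D path=1 depth=1 children=[] left=['Z'] right=['J'] parent=O
Step 3 (left): focus=Z path=0 depth=1 children=['Q'] left=[] right=['D', 'J'] parent=O
Step 4 (up): focus=O path=root depth=0 children=['Z', 'D', 'J'] (at root)
Step 5 (set A): focus=A path=root depth=0 children=['Z', 'D', 'J'] (at root)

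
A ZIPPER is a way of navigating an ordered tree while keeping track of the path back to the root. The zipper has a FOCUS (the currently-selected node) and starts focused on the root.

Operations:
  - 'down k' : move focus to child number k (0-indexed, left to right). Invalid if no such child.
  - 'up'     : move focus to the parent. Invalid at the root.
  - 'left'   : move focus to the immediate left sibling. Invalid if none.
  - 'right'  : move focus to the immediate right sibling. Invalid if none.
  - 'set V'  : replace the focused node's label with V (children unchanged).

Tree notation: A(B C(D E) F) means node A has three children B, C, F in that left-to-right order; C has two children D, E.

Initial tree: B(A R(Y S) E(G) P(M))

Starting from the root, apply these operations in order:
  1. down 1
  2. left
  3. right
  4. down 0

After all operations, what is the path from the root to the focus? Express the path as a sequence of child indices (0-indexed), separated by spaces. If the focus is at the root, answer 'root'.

Answer: 1 0

Derivation:
Step 1 (down 1): focus=R path=1 depth=1 children=['Y', 'S'] left=['A'] right=['E', 'P'] parent=B
Step 2 (left): focus=A path=0 depth=1 children=[] left=[] right=['R', 'E', 'P'] parent=B
Step 3 (right): focus=R path=1 depth=1 children=['Y', 'S'] left=['A'] right=['E', 'P'] parent=B
Step 4 (down 0): focus=Y path=1/0 depth=2 children=[] left=[] right=['S'] parent=R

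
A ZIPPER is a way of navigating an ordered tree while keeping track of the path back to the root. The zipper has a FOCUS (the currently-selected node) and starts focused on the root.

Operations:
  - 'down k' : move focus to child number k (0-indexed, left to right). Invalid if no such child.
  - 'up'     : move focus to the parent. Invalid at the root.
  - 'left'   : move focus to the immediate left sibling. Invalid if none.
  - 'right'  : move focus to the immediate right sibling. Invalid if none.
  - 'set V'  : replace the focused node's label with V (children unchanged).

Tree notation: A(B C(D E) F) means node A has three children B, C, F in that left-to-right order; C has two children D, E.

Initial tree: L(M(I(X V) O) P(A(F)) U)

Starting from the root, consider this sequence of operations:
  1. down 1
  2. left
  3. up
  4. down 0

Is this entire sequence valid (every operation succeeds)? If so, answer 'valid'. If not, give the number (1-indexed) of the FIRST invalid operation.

Answer: valid

Derivation:
Step 1 (down 1): focus=P path=1 depth=1 children=['A'] left=['M'] right=['U'] parent=L
Step 2 (left): focus=M path=0 depth=1 children=['I', 'O'] left=[] right=['P', 'U'] parent=L
Step 3 (up): focus=L path=root depth=0 children=['M', 'P', 'U'] (at root)
Step 4 (down 0): focus=M path=0 depth=1 children=['I', 'O'] left=[] right=['P', 'U'] parent=L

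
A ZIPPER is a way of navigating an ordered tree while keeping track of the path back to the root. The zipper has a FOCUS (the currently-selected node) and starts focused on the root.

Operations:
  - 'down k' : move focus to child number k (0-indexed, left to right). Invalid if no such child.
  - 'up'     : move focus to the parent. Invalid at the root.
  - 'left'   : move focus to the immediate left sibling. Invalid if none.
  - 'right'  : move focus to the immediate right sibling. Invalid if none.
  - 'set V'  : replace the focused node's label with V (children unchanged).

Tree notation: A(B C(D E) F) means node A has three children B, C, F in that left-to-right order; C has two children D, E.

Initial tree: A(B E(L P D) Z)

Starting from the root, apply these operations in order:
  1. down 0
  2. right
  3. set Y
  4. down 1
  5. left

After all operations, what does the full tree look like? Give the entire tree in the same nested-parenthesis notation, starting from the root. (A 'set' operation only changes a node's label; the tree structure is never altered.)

Answer: A(B Y(L P D) Z)

Derivation:
Step 1 (down 0): focus=B path=0 depth=1 children=[] left=[] right=['E', 'Z'] parent=A
Step 2 (right): focus=E path=1 depth=1 children=['L', 'P', 'D'] left=['B'] right=['Z'] parent=A
Step 3 (set Y): focus=Y path=1 depth=1 children=['L', 'P', 'D'] left=['B'] right=['Z'] parent=A
Step 4 (down 1): focus=P path=1/1 depth=2 children=[] left=['L'] right=['D'] parent=Y
Step 5 (left): focus=L path=1/0 depth=2 children=[] left=[] right=['P', 'D'] parent=Y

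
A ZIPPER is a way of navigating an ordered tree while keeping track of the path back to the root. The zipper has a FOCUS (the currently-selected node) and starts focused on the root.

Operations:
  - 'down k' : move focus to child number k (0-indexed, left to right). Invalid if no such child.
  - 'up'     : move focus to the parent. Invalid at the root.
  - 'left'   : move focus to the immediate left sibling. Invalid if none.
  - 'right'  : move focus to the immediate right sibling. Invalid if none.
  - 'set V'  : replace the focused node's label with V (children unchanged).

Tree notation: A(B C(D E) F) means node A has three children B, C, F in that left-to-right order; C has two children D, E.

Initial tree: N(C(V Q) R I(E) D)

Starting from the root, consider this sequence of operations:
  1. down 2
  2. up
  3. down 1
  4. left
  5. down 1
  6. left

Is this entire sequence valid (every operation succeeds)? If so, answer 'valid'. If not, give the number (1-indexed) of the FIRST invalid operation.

Answer: valid

Derivation:
Step 1 (down 2): focus=I path=2 depth=1 children=['E'] left=['C', 'R'] right=['D'] parent=N
Step 2 (up): focus=N path=root depth=0 children=['C', 'R', 'I', 'D'] (at root)
Step 3 (down 1): focus=R path=1 depth=1 children=[] left=['C'] right=['I', 'D'] parent=N
Step 4 (left): focus=C path=0 depth=1 children=['V', 'Q'] left=[] right=['R', 'I', 'D'] parent=N
Step 5 (down 1): focus=Q path=0/1 depth=2 children=[] left=['V'] right=[] parent=C
Step 6 (left): focus=V path=0/0 depth=2 children=[] left=[] right=['Q'] parent=C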